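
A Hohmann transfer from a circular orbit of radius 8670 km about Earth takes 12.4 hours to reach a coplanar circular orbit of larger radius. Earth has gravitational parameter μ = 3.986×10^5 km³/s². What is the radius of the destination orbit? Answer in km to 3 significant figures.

Transfer time t = 12.4 hours = 44640 s, and t = π√(a_t³/μ).
So a_t = (μ t²/π²)^(1/3) = (3.986×10^5 × (44640)² / π²)^(1/3) = 43175 km.
Since a_t = (r₁ + r₂)/2, r₂ = 2a_t − r₁ = 2×43175 − 8670 = 77680 km.

r₂ = 77700 km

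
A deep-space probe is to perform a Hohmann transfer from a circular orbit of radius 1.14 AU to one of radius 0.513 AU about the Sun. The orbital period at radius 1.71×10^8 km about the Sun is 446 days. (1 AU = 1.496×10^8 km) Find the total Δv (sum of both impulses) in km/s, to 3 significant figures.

From Kepler's third law T² = 4π²r³/μ at r = 1.71×10^8 km, T = 446 days = 446 × 86400 s = 3.85344×10^7 s: μ = 4π²r³/T² = 1.32939×10^11 km³/s².
In km: r₁ = 1.14 × 1.496×10^8 = 1.70544×10^8 km; r₂ = 0.513 × 1.496×10^8 = 7.67448×10^7 km.
Transfer-ellipse semi-major axis a_t = (r₁ + r₂)/2 = (1.70544×10^8 + 7.67448×10^7)/2 = 1.236444×10^8 km.
Circular speed at r₁: v₁ = √(μ/r₁) = √(1.32939×10^11/1.70544×10^8) = 27.919 km/s.
Transfer-orbit speed at r₁ (v² = μ(2/r − 1/a)): v_a = √[μ(2/r₁ − 1/a_t)] = 21.996 km/s.
First burn Δv₁ = |v_a − v₁| = 5.923 km/s.
At r₂, v₂ = √(μ/r₂) = 41.62 km/s.
Transfer-orbit speed at r₂: v_p = √[μ(2/r₂ − 1/a_t)] = 48.88 km/s.
Second burn Δv₂ = |v₂ − v_p| = 7.260 km/s.
Total Δv = Δv₁ + Δv₂ = 13.18 km/s.

Δv = 13.2 km/s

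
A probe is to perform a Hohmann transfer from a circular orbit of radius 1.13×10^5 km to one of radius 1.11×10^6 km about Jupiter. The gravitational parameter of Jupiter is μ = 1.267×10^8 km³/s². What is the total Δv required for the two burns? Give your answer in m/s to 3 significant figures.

Δv = 17700 m/s

The Hohmann ellipse has a_t = (r₁ + r₂)/2 = 6.115×10^5 km.
Circular speed at r₁: v₁ = √(μ/r₁) = √(1.267×10^8/1.130×10^5) = 33.48 km/s.
Transfer-orbit speed at r₁ (vis-viva): v_p = √[μ(2/r₁ − 1/a_t)] = 45.11 km/s.
First burn Δv₁ = |v_p − v₁| = 11.63 km/s.
At r₂, v₂ = √(μ/r₂) = 10.684 km/s.
Transfer-orbit speed at r₂: v_a = √[μ(2/r₂ − 1/a_t)] = 4.5927 km/s.
Second burn Δv₂ = |v₂ − v_a| = 6.091 km/s.
Total Δv = Δv₁ + Δv₂ = 17.72 km/s.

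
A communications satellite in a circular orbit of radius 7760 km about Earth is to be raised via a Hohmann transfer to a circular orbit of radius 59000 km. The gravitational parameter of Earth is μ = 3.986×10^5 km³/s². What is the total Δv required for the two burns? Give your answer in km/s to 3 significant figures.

Semi-major axis of the transfer orbit: a_t = (7760 + 59000)/2 = 33380 km.
Circular speed at r₁: v₁ = √(μ/r₁) = √(3.986×10^5/7760) = 7.167 km/s.
On the transfer ellipse at r₁, vis-viva gives v_p = √[μ(2/r₁ − 1/a_t)] = 9.528 km/s.
First burn Δv₁ = |v_p − v₁| = 2.361 km/s.
Circular speed at r₂: v₂ = √(μ/r₂) = 2.599 km/s.
Transfer-orbit speed at r₂: v_a = √[μ(2/r₂ − 1/a_t)] = 1.253 km/s.
Second burn Δv₂ = |v₂ − v_a| = 1.346 km/s.
Δv = Δv₁ + Δv₂ = 2.361 + 1.346 = 3.707 km/s.

Δv = 3.71 km/s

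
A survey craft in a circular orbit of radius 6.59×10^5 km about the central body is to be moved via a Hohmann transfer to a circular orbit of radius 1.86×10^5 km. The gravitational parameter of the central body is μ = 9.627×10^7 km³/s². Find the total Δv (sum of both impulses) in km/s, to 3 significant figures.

The Hohmann ellipse has a_t = (r₁ + r₂)/2 = 4.225×10^5 km.
Circular speed at r₁: v₁ = √(μ/r₁) = √(9.627×10^7/6.590×10^5) = 12.0866 km/s.
On the transfer ellipse at r₁, vis-viva gives v_a = √[μ(2/r₁ − 1/a_t)] = 8.01947 km/s.
First burn Δv₁ = |v_a − v₁| = 4.067 km/s.
Circular speed at r₂: v₂ = √(μ/r₂) = 22.750 km/s.
Transfer-orbit speed at r₂: v_p = √[μ(2/r₂ − 1/a_t)] = 28.413 km/s.
Second burn Δv₂ = |v₂ − v_p| = 5.663 km/s.
Total Δv = Δv₁ + Δv₂ = 9.730 km/s.

Δv = 9.73 km/s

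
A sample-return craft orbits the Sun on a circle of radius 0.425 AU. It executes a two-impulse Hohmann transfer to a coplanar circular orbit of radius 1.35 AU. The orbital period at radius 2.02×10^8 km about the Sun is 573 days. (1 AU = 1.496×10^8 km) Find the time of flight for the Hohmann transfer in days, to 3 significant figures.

From Kepler's third law T² = 4π²r³/μ at r = 2.02×10^8 km, T = 573 days = 573 × 86400 s = 4.95072×10^7 s: μ = 4π²r³/T² = 1.32763×10^11 km³/s².
In km: r₁ = 0.425 × 1.496×10^8 = 6.358×10^7 km; r₂ = 1.35 × 1.496×10^8 = 2.0196×10^8 km.
The Hohmann ellipse has a_t = (r₁ + r₂)/2 = 1.3277×10^8 km.
By Kepler's third law the transfer-orbit period is T = 2π√(a_t³/μ), so t = T/2 = 1.319×10^7 s.
Converting: 1.319×10^7 s ÷ 86400 s/day = 153 days.

t = 153 days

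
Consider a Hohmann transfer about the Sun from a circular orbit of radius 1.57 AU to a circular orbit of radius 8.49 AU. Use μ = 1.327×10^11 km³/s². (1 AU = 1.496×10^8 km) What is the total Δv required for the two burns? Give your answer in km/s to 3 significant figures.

In km: r₁ = 1.57 × 1.496×10^8 = 2.34872×10^8 km; r₂ = 8.49 × 1.496×10^8 = 1.270104×10^9 km.
Transfer-ellipse semi-major axis a_t = (r₁ + r₂)/2 = (2.34872×10^8 + 1.270104×10^9)/2 = 7.52488×10^8 km.
Circular speed at r₁: v₁ = √(μ/r₁) = √(1.327×10^11/2.34872×10^8) = 23.7695 km/s.
On the transfer ellipse at r₁, vis-viva equation gives v_p = √[μ(2/r₁ − 1/a_t)] = 30.8809 km/s.
First burn Δv₁ = |v_p − v₁| = 7.111 km/s.
Circular speed at r₂: v₂ = √(μ/r₂) = 10.222 km/s.
Transfer-orbit speed at r₂: v_a = √[μ(2/r₂ − 1/a_t)] = 5.7106 km/s.
Second burn Δv₂ = |v₂ − v_a| = 4.511 km/s.
Total Δv = Δv₁ + Δv₂ = 11.62 km/s.

Δv = 11.6 km/s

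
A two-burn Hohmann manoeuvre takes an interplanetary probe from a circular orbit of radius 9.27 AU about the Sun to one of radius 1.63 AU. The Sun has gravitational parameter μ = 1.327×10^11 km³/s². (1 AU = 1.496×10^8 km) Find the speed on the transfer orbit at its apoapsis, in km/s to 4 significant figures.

v = 5.350 km/s

In km: r₁ = 9.27 × 1.496×10^8 = 1.386792×10^9 km; r₂ = 1.63 × 1.496×10^8 = 2.43848×10^8 km.
The Hohmann ellipse has a_t = (r₁ + r₂)/2 = 8.1532×10^8 km.
The apoapsis of the transfer ellipse is at r = 1.386792×10^9 km.
Applying v² = μ(2/r − 1/a_t): v = 5.350 km/s.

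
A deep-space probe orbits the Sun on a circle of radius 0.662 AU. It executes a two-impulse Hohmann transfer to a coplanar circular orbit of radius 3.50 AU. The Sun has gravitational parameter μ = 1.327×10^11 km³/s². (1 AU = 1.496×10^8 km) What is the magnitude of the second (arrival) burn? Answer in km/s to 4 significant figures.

In km: r₁ = 0.662 × 1.496×10^8 = 9.90352×10^7 km; r₂ = 3.50 × 1.496×10^8 = 5.236×10^8 km.
Transfer-ellipse semi-major axis a_t = (r₁ + r₂)/2 = (9.90352×10^7 + 5.236×10^8)/2 = 3.113176×10^8 km.
On the circular orbit at r = 5.236×10^8 km, v_c = √(μ/r) = 15.92 km/s.
Transfer-orbit speed at the same r (vis-viva, a = a_t): v_t = √[μ(2/r − 1/a_t)] = 8.979 km/s.
Δv₂ = |v_t − v_c| = |8.979 − 15.92| = 6.941 km/s.

Δv₂ = 6.941 km/s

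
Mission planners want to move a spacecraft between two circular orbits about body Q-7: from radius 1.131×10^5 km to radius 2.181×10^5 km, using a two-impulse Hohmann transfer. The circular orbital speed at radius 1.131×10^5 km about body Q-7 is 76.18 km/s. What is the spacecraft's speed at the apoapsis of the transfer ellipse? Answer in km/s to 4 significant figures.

From the circular-orbit relation v² = μ/r at r = 1.131×10^5 km: μ = v²r = (76.18)² × 1.131×10^5 = 6.56364×10^8 km³/s².
Semi-major axis of the transfer orbit: a_t = (1.131×10^5 + 2.181×10^5)/2 = 1.656×10^5 km.
At apoapsis, r = 2.181×10^5 km.
From the vis-viva equation, v = √[μ(2/r − 1/a_t)] = 45.34 km/s.

v = 45.34 km/s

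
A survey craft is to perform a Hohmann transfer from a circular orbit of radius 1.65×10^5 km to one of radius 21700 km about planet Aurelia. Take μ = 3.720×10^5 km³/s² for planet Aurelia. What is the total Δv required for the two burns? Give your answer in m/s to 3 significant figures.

Δv = 2140 m/s

Semi-major axis of the transfer orbit: a_t = (1.650×10^5 + 21700)/2 = 93350 km.
At r₁ the circular-orbit speed is v₁ = √(μ/r₁) = 1.5015 km/s.
On the transfer ellipse at r₁, v² = μ(2/r − 1/a) gives v_a = √[μ(2/r₁ − 1/a_t)] = 0.72394 km/s.
First burn Δv₁ = |v_a − v₁| = 0.7776 km/s.
Circular speed at r₂: v₂ = √(μ/r₂) = 4.1404 km/s.
Transfer-orbit speed at r₂: v_p = √[μ(2/r₂ − 1/a_t)] = 5.5046 km/s.
Second burn Δv₂ = |v₂ − v_p| = 1.364 km/s.
Δv = Δv₁ + Δv₂ = 0.7776 + 1.364 = 2.142 km/s.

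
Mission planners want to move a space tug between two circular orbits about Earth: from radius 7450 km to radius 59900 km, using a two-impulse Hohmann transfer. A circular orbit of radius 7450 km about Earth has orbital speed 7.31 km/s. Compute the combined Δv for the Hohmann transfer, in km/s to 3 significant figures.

From the circular-orbit relation v² = μ/r at r = 7450 km: μ = v²r = (7.31)² × 7450 = 3.98099×10^5 km³/s².
Transfer-ellipse semi-major axis a_t = (r₁ + r₂)/2 = (7450 + 59900)/2 = 33675 km.
Circular speed at r₁: v₁ = √(μ/r₁) = √(3.98099×10^5/7450) = 7.3100 km/s.
Transfer-orbit speed at r₁ (v² = μ(2/r − 1/a)): v_p = √[μ(2/r₁ − 1/a_t)] = 9.7494 km/s.
First burn Δv₁ = |v_p − v₁| = 2.4394 km/s.
Circular speed at r₂: v₂ = √(μ/r₂) = 2.5780 km/s.
Transfer-orbit speed at r₂: v_a = √[μ(2/r₂ − 1/a_t)] = 1.2126 km/s.
Second burn Δv₂ = |v₂ − v_a| = 1.3654 km/s.
Δv = Δv₁ + Δv₂ = 2.4394 + 1.3654 = 3.805 km/s.

Δv = 3.80 km/s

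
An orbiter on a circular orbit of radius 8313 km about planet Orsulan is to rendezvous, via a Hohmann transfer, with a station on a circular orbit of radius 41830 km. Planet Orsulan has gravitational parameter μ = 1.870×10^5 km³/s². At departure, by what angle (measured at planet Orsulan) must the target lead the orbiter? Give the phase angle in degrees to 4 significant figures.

φ = 96.48°

Semi-major axis of the transfer orbit: a_t = (8313 + 41830)/2 = 25071.5 km.
The half-period of the transfer ellipse is t = π√(a_t³/μ) = 28840.3 s.
Target angular speed ω₂ = √(μ/r₂³) = 5.05463×10^-5 rad/s.
Angle swept by the target during transfer: ω₂·t = 1.45777 rad = 83.52°.
The orbiter traverses 180° on the transfer ellipse, so the target must lead by 180° − 83.52° = 96.48°.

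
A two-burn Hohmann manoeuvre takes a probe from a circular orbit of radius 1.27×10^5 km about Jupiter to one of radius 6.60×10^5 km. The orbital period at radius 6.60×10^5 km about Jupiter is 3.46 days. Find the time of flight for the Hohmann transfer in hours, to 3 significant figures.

t = 19.1 hours

From Kepler's third law T² = 4π²r³/μ at r = 6.60×10^5 km, T = 3.46 days = 3.46 × 86400 s = 2.98944×10^5 s: μ = 4π²r³/T² = 1.27002×10^8 km³/s².
Semi-major axis of the transfer orbit: a_t = (1.270×10^5 + 6.600×10^5)/2 = 3.935×10^5 km.
Transfer time t = π√(a_t³/μ) = π√((3.935×10^5)³ / 1.27002×10^8) = 68810 s.
Converting: 68810 s ÷ 3600 s/hour = 19.1 hours.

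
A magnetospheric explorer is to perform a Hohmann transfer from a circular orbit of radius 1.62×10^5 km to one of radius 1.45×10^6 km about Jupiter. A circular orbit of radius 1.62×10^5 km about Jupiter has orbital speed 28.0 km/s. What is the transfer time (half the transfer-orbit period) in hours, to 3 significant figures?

t = 56.0 hours

From the circular-orbit relation v² = μ/r at r = 1.62×10^5 km: μ = v²r = (28.0)² × 1.62×10^5 = 1.27008×10^8 km³/s².
Transfer-ellipse semi-major axis a_t = (r₁ + r₂)/2 = (1.620×10^5 + 1.450×10^6)/2 = 8.060×10^5 km.
Half the transfer-orbit period gives t = π√(a_t³/μ) = 2.017×10^5 s.
Converting: 2.017×10^5 s ÷ 3600 s/hour = 56.0 hours.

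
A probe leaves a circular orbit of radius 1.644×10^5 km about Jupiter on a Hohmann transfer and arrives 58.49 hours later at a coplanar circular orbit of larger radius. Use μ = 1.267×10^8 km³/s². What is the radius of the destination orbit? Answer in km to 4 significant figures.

r₂ = 1.493×10^6 km

Transfer time t = 58.49 hours = 2.10564×10^5 s, and t = π√(a_t³/μ).
So a_t = (μ t²/π²)^(1/3) = (1.267×10^8 × (2.10564×10^5)² / π²)^(1/3) = 8.2873×10^5 km.
Since a_t = (r₁ + r₂)/2, r₂ = 2a_t − r₁ = 2×8.2873×10^5 − 1.644×10^5 = 1.49306×10^6 km.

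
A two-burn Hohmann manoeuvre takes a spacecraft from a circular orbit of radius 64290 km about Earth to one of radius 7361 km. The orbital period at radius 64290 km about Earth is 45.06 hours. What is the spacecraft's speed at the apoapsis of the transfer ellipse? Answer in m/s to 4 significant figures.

v = 1129 m/s

From Kepler's third law T² = 4π²r³/μ at r = 64290 km, T = 45.06 hours = 45.06 × 3600 s = 1.62216×10^5 s: μ = 4π²r³/T² = 3.98660×10^5 km³/s².
Transfer-ellipse semi-major axis a_t = (r₁ + r₂)/2 = (64290 + 7361)/2 = 35825.5 km.
The apoapsis of the transfer ellipse is at r = 64290 km.
Applying v² = μ(2/r − 1/a_t): v = 1.129 km/s.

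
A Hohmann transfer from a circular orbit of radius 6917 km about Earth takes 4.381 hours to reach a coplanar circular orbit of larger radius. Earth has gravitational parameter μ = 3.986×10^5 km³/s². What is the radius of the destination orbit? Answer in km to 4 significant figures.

Transfer time t = 4.381 hours = 15771.6 s, and t = π√(a_t³/μ).
So a_t = (μ t²/π²)^(1/3) = (3.986×10^5 × (15771.6)² / π²)^(1/3) = 21577 km.
Since a_t = (r₁ + r₂)/2, r₂ = 2a_t − r₁ = 2×21577 − 6917 = 36237 km.

r₂ = 36240 km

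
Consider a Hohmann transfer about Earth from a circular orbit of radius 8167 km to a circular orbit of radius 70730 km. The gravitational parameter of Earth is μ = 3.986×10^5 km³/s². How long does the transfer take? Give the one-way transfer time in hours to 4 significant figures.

The Hohmann ellipse has a_t = (r₁ + r₂)/2 = 39448.5 km.
Half the transfer-orbit period gives t = π√(a_t³/μ) = 38990 s.
Converting: 38990 s ÷ 3600 s/hour = 10.83 hours.

t = 10.83 hours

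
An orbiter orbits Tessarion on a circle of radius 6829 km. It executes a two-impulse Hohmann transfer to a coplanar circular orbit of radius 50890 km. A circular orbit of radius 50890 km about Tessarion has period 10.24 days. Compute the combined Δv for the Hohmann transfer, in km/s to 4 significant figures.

Δv = 0.5091 km/s

From Kepler's third law T² = 4π²r³/μ at r = 50890 km, T = 10.24 days = 10.24 × 86400 s = 8.84736×10^5 s: μ = 4π²r³/T² = 6647.06 km³/s².
Semi-major axis of the transfer orbit: a_t = (6829 + 50890)/2 = 28859.5 km.
At r₁ the circular-orbit speed is v₁ = √(μ/r₁) = 0.98659 km/s.
Transfer-orbit speed at r₁ (v² = μ(2/r − 1/a)): v_p = √[μ(2/r₁ − 1/a_t)] = 1.3101 km/s.
First burn Δv₁ = |v_p − v₁| = 0.3235 km/s.
At r₂, v₂ = √(μ/r₂) = 0.3614 km/s.
Transfer-orbit speed at r₂: v_a = √[μ(2/r₂ − 1/a_t)] = 0.1758 km/s.
Second burn Δv₂ = |v₂ − v_a| = 0.1856 km/s.
Δv = Δv₁ + Δv₂ = 0.3235 + 0.1856 = 0.5091 km/s.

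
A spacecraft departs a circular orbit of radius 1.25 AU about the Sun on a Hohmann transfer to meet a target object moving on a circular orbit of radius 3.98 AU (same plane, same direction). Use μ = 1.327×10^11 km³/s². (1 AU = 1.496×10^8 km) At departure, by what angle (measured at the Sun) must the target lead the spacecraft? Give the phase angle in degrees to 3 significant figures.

φ = 84.1°

In km: r₁ = 1.25 × 1.496×10^8 = 1.870×10^8 km; r₂ = 3.98 × 1.496×10^8 = 5.95408×10^8 km.
Transfer-ellipse semi-major axis a_t = (r₁ + r₂)/2 = (1.870×10^8 + 5.95408×10^8)/2 = 3.91204×10^8 km.
Transfer time t = π√(a_t³/μ) = 6.673×10^7 s.
Target angular speed ω₂ = √(μ/r₂³) = 2.507×10^-8 rad/s.
Angle swept by the target during transfer: ω₂·t = 1.673 rad = 95.86°.
The spacecraft traverses 180° on the transfer ellipse, so the target must lead by 180° − 95.86° = 84.1°.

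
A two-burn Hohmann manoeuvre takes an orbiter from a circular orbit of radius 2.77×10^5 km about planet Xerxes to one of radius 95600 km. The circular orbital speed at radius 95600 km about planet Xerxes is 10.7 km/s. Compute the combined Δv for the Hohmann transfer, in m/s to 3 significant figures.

From the circular-orbit relation v² = μ/r at r = 95600 km: μ = v²r = (10.7)² × 95600 = 1.09452×10^7 km³/s².
The Hohmann ellipse has a_t = (r₁ + r₂)/2 = 1.863×10^5 km.
Circular speed at r₁: v₁ = √(μ/r₁) = √(1.09452×10^7/2.770×10^5) = 6.286 km/s.
On the transfer ellipse at r₁, vis-viva equation gives v_a = √[μ(2/r₁ − 1/a_t)] = 4.503 km/s.
First burn Δv₁ = |v_a − v₁| = 1.783 km/s.
Circular speed at r₂: v₂ = √(μ/r₂) = 10.700 km/s.
Transfer-orbit speed at r₂: v_p = √[μ(2/r₂ − 1/a_t)] = 13.047 km/s.
Second burn Δv₂ = |v₂ − v_p| = 2.347 km/s.
Δv = Δv₁ + Δv₂ = 1.783 + 2.347 = 4.130 km/s.

Δv = 4130 m/s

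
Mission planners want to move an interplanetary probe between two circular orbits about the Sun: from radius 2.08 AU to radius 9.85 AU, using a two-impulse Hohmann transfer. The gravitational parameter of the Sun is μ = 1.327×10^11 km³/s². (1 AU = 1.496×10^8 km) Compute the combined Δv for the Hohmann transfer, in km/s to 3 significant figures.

Δv = 9.77 km/s

In km: r₁ = 2.08 × 1.496×10^8 = 3.11168×10^8 km; r₂ = 9.85 × 1.496×10^8 = 1.47356×10^9 km.
The Hohmann ellipse has a_t = (r₁ + r₂)/2 = 8.92364×10^8 km.
Circular speed at r₁: v₁ = √(μ/r₁) = √(1.327×10^11/3.11168×10^8) = 20.651 km/s.
Transfer-orbit speed at r₁ (v² = μ(2/r − 1/a)): v_p = √[μ(2/r₁ − 1/a_t)] = 26.537 km/s.
First burn Δv₁ = |v_p − v₁| = 5.886 km/s.
At r₂, v₂ = √(μ/r₂) = 9.490 km/s.
Transfer-orbit speed at r₂: v_a = √[μ(2/r₂ − 1/a_t)] = 5.604 km/s.
Second burn Δv₂ = |v₂ − v_a| = 3.886 km/s.
Total Δv = Δv₁ + Δv₂ = 9.772 km/s.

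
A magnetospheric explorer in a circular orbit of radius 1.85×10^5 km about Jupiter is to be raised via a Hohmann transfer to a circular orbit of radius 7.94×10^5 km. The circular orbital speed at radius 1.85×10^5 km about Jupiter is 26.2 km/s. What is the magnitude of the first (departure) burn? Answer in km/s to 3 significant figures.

From the circular-orbit relation v² = μ/r at r = 1.85×10^5 km: μ = v²r = (26.2)² × 1.85×10^5 = 1.26991×10^8 km³/s².
Semi-major axis of the transfer orbit: a_t = (1.850×10^5 + 7.940×10^5)/2 = 4.895×10^5 km.
On the circular orbit at r = 1.850×10^5 km, v_c = √(μ/r) = 26.200 km/s.
Vis-viva on the transfer ellipse at r = 1.850×10^5 km gives v_t = √[μ(2/r − 1/a_t)] = 33.368 km/s.
Δv₁ = |v_t − v_c| = |33.368 − 26.200| = 7.168 km/s.

Δv₁ = 7.17 km/s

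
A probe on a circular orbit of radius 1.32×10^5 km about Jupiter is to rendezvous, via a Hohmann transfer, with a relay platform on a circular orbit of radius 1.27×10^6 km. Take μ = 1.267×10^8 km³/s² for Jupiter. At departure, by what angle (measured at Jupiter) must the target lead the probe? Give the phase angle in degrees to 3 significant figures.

φ = 106°

Semi-major axis of the transfer orbit: a_t = (1.320×10^5 + 1.270×10^6)/2 = 7.010×10^5 km.
Transfer time t = π√(a_t³/μ) = 1.638×10^5 s.
The target's mean motion on its circular orbit is ω₂ = √(μ/r₂³) = 7.865×10^-6 rad/s.
Angle swept by the target during transfer: ω₂·t = 1.2883 rad = 73.81°.
Arrival is 180° from departure on the ellipse, so φ = 180° − 73.81° = 106°.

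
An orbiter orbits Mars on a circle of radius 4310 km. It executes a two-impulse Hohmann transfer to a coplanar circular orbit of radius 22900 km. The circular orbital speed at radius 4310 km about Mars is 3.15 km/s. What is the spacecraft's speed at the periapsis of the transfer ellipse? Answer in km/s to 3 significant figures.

v = 4.09 km/s

From the circular-orbit relation v² = μ/r at r = 4310 km: μ = v²r = (3.15)² × 4310 = 42766.0 km³/s².
Semi-major axis of the transfer orbit: a_t = (4310 + 22900)/2 = 13605 km.
The periapsis of the transfer ellipse is at r = 4310 km.
Applying v² = μ(2/r − 1/a_t): v = 4.087 km/s.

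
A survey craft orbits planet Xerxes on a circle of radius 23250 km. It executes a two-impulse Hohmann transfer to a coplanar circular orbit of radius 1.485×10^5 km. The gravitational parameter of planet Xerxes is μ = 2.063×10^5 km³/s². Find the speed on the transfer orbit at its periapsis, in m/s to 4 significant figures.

Semi-major axis of the transfer orbit: a_t = (23250 + 1.485×10^5)/2 = 85875 km.
At periapsis, r = 23250 km.
From the vis-viva equation, v = √[μ(2/r − 1/a_t)] = 3.917 km/s.

v = 3917 m/s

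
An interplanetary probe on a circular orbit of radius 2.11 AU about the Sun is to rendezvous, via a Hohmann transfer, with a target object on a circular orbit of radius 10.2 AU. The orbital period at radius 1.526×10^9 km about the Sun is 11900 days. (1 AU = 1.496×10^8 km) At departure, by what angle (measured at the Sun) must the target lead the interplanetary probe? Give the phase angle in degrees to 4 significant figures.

φ = 95.62°

From Kepler's third law T² = 4π²r³/μ at r = 1.526×10^9 km, T = 11900 days = 11900 × 86400 s = 1.02816×10^9 s: μ = 4π²r³/T² = 1.32709×10^11 km³/s².
In km: r₁ = 2.11 × 1.496×10^8 = 3.15656×10^8 km; r₂ = 10.2 × 1.496×10^8 = 1.52592×10^9 km.
Transfer-ellipse semi-major axis a_t = (r₁ + r₂)/2 = (3.15656×10^8 + 1.52592×10^9)/2 = 9.20788×10^8 km.
Transfer time t = π√(a_t³/μ) = 2.4095635×10^8 s.
The target's mean motion on its circular orbit is ω₂ = √(μ/r₂³) = 6.1115774×10^-9 rad/s.
Angle swept by the target during transfer: ω₂·t = 1.472623 rad = 84.38°.
The interplanetary probe traverses 180° on the transfer ellipse, so the target must lead by 180° − 84.38° = 95.62°.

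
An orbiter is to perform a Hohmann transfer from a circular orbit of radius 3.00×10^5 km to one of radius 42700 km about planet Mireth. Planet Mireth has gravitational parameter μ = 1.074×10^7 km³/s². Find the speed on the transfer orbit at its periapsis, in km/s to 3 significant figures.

v = 21.0 km/s

The Hohmann ellipse has a_t = (r₁ + r₂)/2 = 1.7135×10^5 km.
At periapsis, r = 42700 km.
Applying v² = μ(2/r − 1/a_t): v = 20.98 km/s.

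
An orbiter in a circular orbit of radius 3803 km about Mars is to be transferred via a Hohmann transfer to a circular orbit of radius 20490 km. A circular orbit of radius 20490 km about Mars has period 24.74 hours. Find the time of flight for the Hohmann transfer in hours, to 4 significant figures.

From Kepler's third law T² = 4π²r³/μ at r = 20490 km, T = 24.74 hours = 24.74 × 3600 s = 89064 s: μ = 4π²r³/T² = 42813.5 km³/s².
Transfer-ellipse semi-major axis a_t = (r₁ + r₂)/2 = (3803 + 20490)/2 = 12146.5 km.
Transfer time t = π√(a_t³/μ) = π√((12146.5)³ / 42813.5) = 20325 s.
Converting: 20325 s ÷ 3600 s/hour = 5.646 hours.

t = 5.646 hours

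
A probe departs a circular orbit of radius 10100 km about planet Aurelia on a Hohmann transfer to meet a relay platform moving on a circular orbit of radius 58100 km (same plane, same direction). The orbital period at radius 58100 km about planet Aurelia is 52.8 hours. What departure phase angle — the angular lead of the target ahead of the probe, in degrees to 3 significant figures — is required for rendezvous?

φ = 99.1°

From Kepler's third law T² = 4π²r³/μ at r = 58100 km, T = 52.8 hours = 52.8 × 3600 s = 1.9008×10^5 s: μ = 4π²r³/T² = 2.14297×10^5 km³/s².
Semi-major axis of the transfer orbit: a_t = (10100 + 58100)/2 = 34100 km.
The half-period of the transfer ellipse is t = π√(a_t³/μ) = 42734 s.
Target angular speed ω₂ = √(μ/r₂³) = 3.3055×10^-5 rad/s.
Angle swept by the target during transfer: ω₂·t = 1.4126 rad = 80.94°.
The probe traverses 180° on the transfer ellipse, so the target must lead by 180° − 80.94° = 99.1°.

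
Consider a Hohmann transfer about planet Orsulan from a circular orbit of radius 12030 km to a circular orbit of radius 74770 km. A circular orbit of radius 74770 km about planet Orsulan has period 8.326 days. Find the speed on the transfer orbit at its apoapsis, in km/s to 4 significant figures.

From Kepler's third law T² = 4π²r³/μ at r = 74770 km, T = 8.326 days = 8.326 × 86400 s = 7.193664×10^5 s: μ = 4π²r³/T² = 31889.0 km³/s².
Transfer-ellipse semi-major axis a_t = (r₁ + r₂)/2 = (12030 + 74770)/2 = 43400 km.
At apoapsis, r = 74770 km.
From the vis-viva equation, v = √[μ(2/r − 1/a_t)] = 0.3438 km/s.

v = 0.3438 km/s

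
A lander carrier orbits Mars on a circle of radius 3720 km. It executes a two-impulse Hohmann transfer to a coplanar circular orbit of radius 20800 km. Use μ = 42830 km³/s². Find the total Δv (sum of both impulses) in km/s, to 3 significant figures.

Transfer-ellipse semi-major axis a_t = (r₁ + r₂)/2 = (3720 + 20800)/2 = 12260 km.
At r₁ the circular-orbit speed is v₁ = √(μ/r₁) = 3.39315 km/s.
On the transfer ellipse at r₁, vis-viva equation gives v_p = √[μ(2/r₁ − 1/a_t)] = 4.41966 km/s.
First burn Δv₁ = |v_p − v₁| = 1.0265 km/s.
Circular speed at r₂: v₂ = √(μ/r₂) = 1.43497 km/s.
Transfer-orbit speed at r₂: v_a = √[μ(2/r₂ − 1/a_t)] = 0.790439 km/s.
Second burn Δv₂ = |v₂ − v_a| = 0.64453 km/s.
Total Δv = Δv₁ + Δv₂ = 1.671 km/s.

Δv = 1.67 km/s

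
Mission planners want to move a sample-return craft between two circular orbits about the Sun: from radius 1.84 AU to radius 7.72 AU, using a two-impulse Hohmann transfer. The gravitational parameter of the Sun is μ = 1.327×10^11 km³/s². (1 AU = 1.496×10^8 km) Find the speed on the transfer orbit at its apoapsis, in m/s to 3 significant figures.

In km: r₁ = 1.84 × 1.496×10^8 = 2.75264×10^8 km; r₂ = 7.72 × 1.496×10^8 = 1.154912×10^9 km.
Semi-major axis of the transfer orbit: a_t = (2.75264×10^8 + 1.154912×10^9)/2 = 7.15088×10^8 km.
The apoapsis of the transfer ellipse is at r = 1.154912×10^9 km.
Applying v² = μ(2/r − 1/a_t): v = 6.651 km/s.

v = 6650 m/s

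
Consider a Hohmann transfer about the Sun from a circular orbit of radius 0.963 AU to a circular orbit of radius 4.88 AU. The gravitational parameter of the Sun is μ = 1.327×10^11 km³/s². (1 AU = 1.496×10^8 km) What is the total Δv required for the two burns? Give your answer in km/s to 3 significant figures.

In km: r₁ = 0.963 × 1.496×10^8 = 1.440648×10^8 km; r₂ = 4.88 × 1.496×10^8 = 7.30048×10^8 km.
Semi-major axis of the transfer orbit: a_t = (1.440648×10^8 + 7.30048×10^8)/2 = 4.370564×10^8 km.
Circular speed at r₁: v₁ = √(μ/r₁) = √(1.327×10^11/1.440648×10^8) = 30.350 km/s.
Transfer-orbit speed at r₁ (vis-viva): v_p = √[μ(2/r₁ − 1/a_t)] = 39.225 km/s.
First burn Δv₁ = |v_p − v₁| = 8.875 km/s.
At r₂, v₂ = √(μ/r₂) = 13.4822 km/s.
Transfer-orbit speed at r₂: v_a = √[μ(2/r₂ − 1/a_t)] = 7.74052 km/s.
Second burn Δv₂ = |v₂ − v_a| = 5.742 km/s.
Total Δv = Δv₁ + Δv₂ = 14.62 km/s.

Δv = 14.6 km/s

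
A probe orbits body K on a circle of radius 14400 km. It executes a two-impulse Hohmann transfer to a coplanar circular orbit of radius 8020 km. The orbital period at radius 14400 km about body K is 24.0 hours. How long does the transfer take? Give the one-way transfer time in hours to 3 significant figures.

From Kepler's third law T² = 4π²r³/μ at r = 14400 km, T = 24.0 hours = 24.0 × 3600 s = 86400 s: μ = 4π²r³/T² = 15791.4 km³/s².
Semi-major axis of the transfer orbit: a_t = (14400 + 8020)/2 = 11210 km.
By Kepler's third law the transfer-orbit period is T = 2π√(a_t³/μ), so t = T/2 = 29670 s.
Converting: 29670 s ÷ 3600 s/hour = 8.24 hours.

t = 8.24 hours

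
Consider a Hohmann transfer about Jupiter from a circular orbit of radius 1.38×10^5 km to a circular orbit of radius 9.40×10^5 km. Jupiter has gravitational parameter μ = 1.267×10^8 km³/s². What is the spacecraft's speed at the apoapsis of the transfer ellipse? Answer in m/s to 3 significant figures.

Semi-major axis of the transfer orbit: a_t = (1.380×10^5 + 9.400×10^5)/2 = 5.390×10^5 km.
At apoapsis, r = 9.400×10^5 km.
From the vis-viva equation, v = √[μ(2/r − 1/a_t)] = 5.874 km/s.

v = 5870 m/s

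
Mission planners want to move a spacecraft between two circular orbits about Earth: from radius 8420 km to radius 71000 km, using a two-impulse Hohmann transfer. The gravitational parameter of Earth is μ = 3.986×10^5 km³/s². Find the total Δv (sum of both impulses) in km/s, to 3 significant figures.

Semi-major axis of the transfer orbit: a_t = (8420 + 71000)/2 = 39710 km.
At r₁ the circular-orbit speed is v₁ = √(μ/r₁) = 6.880 km/s.
Transfer-orbit speed at r₁ (vis-viva equation): v_p = √[μ(2/r₁ − 1/a_t)] = 9.200 km/s.
First burn Δv₁ = |v_p − v₁| = 2.320 km/s.
At r₂, v₂ = √(μ/r₂) = 2.369 km/s.
Transfer-orbit speed at r₂: v_a = √[μ(2/r₂ − 1/a_t)] = 1.091 km/s.
Second burn Δv₂ = |v₂ − v_a| = 1.278 km/s.
Δv = Δv₁ + Δv₂ = 2.320 + 1.278 = 3.598 km/s.

Δv = 3.60 km/s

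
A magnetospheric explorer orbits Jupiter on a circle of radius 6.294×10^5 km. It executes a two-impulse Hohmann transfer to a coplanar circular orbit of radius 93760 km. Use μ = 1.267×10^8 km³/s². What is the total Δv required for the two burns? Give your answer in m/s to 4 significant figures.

Δv = 18700 m/s

Semi-major axis of the transfer orbit: a_t = (6.294×10^5 + 93760)/2 = 3.6158×10^5 km.
At r₁ the circular-orbit speed is v₁ = √(μ/r₁) = 14.188 km/s.
Transfer-orbit speed at r₁ (vis-viva): v_a = √[μ(2/r₁ − 1/a_t)] = 7.2249 km/s.
First burn Δv₁ = |v_a − v₁| = 6.963 km/s.
At r₂, v₂ = √(μ/r₂) = 36.76 km/s.
Transfer-orbit speed at r₂: v_p = √[μ(2/r₂ − 1/a_t)] = 48.50 km/s.
Second burn Δv₂ = |v₂ − v_p| = 11.74 km/s.
Total Δv = Δv₁ + Δv₂ = 18.70 km/s.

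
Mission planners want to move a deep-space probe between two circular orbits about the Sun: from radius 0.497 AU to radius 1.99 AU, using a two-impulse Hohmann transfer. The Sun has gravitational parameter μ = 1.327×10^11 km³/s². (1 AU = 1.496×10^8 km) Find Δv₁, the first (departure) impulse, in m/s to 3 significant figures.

Δv₁ = 11200 m/s

In km: r₁ = 0.497 × 1.496×10^8 = 7.43512×10^7 km; r₂ = 1.99 × 1.496×10^8 = 2.97704×10^8 km.
Semi-major axis of the transfer orbit: a_t = (7.43512×10^7 + 2.97704×10^8)/2 = 1.860276×10^8 km.
Circular speed at r = 7.43512×10^7 km: v_c = √(μ/r) = 42.247 km/s.
Vis-viva on the transfer ellipse at r = 7.43512×10^7 km gives v_t = √[μ(2/r − 1/a_t)] = 53.444 km/s.
Δv₁ = |v_t − v_c| = |53.444 − 42.247| = 11.20 km/s.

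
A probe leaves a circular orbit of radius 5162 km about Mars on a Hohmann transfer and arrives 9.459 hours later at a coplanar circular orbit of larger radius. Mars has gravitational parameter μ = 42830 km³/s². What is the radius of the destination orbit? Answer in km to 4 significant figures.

r₂ = 29110 km

Transfer time t = 9.459 hours = 34052.4 s, and t = π√(a_t³/μ).
So a_t = (μ t²/π²)^(1/3) = (42830 × (34052.4)² / π²)^(1/3) = 17136 km.
Since a_t = (r₁ + r₂)/2, r₂ = 2a_t − r₁ = 2×17136 − 5162 = 29110 km.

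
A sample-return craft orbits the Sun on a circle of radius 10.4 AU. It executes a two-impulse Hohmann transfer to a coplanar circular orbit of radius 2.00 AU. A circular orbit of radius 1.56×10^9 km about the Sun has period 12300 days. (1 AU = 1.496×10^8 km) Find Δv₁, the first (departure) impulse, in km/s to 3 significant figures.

From Kepler's third law T² = 4π²r³/μ at r = 1.56×10^9 km, T = 12300 days = 12300 × 86400 s = 1.06272×10^9 s: μ = 4π²r³/T² = 1.32708×10^11 km³/s².
In km: r₁ = 10.4 × 1.496×10^8 = 1.55584×10^9 km; r₂ = 2.00 × 1.496×10^8 = 2.992×10^8 km.
The Hohmann ellipse has a_t = (r₁ + r₂)/2 = 9.2752×10^8 km.
Circular speed at r = 1.55584×10^9 km: v_c = √(μ/r) = 9.2356 km/s.
Transfer-orbit speed at the same r (vis-viva, a = a_t): v_t = √[μ(2/r − 1/a_t)] = 5.2455 km/s.
Δv₁ = |v_t − v_c| = |5.2455 − 9.2356| = 3.990 km/s.

Δv₁ = 3.99 km/s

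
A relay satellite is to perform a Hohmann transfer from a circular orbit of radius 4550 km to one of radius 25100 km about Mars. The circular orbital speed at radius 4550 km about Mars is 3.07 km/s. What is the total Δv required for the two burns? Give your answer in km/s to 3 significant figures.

Δv = 1.51 km/s

From the circular-orbit relation v² = μ/r at r = 4550 km: μ = v²r = (3.07)² × 4550 = 42883.3 km³/s².
Transfer-ellipse semi-major axis a_t = (r₁ + r₂)/2 = (4550 + 25100)/2 = 14825 km.
At r₁ the circular-orbit speed is v₁ = √(μ/r₁) = 3.0700 km/s.
Transfer-orbit speed at r₁ (vis-viva): v_p = √[μ(2/r₁ − 1/a_t)] = 3.9946 km/s.
First burn Δv₁ = |v_p − v₁| = 0.9246 km/s.
At r₂, v₂ = √(μ/r₂) = 1.3071 km/s.
Transfer-orbit speed at r₂: v_a = √[μ(2/r₂ − 1/a_t)] = 0.72413 km/s.
Second burn Δv₂ = |v₂ − v_a| = 0.5830 km/s.
Total Δv = Δv₁ + Δv₂ = 1.508 km/s.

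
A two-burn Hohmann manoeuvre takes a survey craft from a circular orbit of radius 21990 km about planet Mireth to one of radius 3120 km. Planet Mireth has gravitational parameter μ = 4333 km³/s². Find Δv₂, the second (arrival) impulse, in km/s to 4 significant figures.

Semi-major axis of the transfer orbit: a_t = (21990 + 3120)/2 = 12555 km.
On the circular orbit at r = 3120 km, v_c = √(μ/r) = 1.17847 km/s.
Vis-viva on the transfer ellipse at r = 3120 km gives v_t = √[μ(2/r − 1/a_t)] = 1.55963 km/s.
Δv₂ = |v_t − v_c| = |1.55963 − 1.17847| = 0.3812 km/s.

Δv₂ = 0.3812 km/s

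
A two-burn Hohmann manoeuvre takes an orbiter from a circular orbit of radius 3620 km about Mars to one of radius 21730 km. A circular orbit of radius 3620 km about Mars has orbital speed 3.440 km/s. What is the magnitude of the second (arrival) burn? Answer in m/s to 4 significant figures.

Δv₂ = 653.7 m/s

From the circular-orbit relation v² = μ/r at r = 3620 km: μ = v²r = (3.440)² × 3620 = 42837.6 km³/s².
Transfer-ellipse semi-major axis a_t = (r₁ + r₂)/2 = (3620 + 21730)/2 = 12675 km.
On the circular orbit at r = 21730 km, v_c = √(μ/r) = 1.404 km/s.
Vis-viva on the transfer ellipse at r = 21730 km gives v_t = √[μ(2/r − 1/a_t)] = 0.7503 km/s.
Δv₂ = |v_t − v_c| = |0.7503 − 1.404| = 0.6537 km/s.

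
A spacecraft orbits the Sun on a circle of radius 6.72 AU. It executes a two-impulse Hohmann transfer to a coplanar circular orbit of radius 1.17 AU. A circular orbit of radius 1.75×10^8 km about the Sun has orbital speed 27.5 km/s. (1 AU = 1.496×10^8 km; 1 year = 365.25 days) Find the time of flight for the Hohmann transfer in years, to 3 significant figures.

From the circular-orbit relation v² = μ/r at r = 1.75×10^8 km: μ = v²r = (27.5)² × 1.75×10^8 = 1.32344×10^11 km³/s².
In km: r₁ = 6.72 × 1.496×10^8 = 1.005312×10^9 km; r₂ = 1.17 × 1.496×10^8 = 1.75032×10^8 km.
Semi-major axis of the transfer orbit: a_t = (1.005312×10^9 + 1.75032×10^8)/2 = 5.90172×10^8 km.
Half the transfer-orbit period gives t = π√(a_t³/μ) = 1.238×10^8 s.
Converting: 1.238×10^8 s ÷ 3.15576×10^7 s/year (365.25 × 86400) = 3.92 years.

t = 3.92 years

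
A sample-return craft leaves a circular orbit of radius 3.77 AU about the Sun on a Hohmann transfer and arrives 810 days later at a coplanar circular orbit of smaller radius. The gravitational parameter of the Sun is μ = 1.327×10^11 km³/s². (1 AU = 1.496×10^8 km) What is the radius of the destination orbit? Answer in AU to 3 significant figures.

In km: r₁ = 3.77 × 1.496×10^8 = 5.63992×10^8 km.
Transfer time t = 810 days = 6.9984×10^7 s, and t = π√(a_t³/μ).
So a_t = (μ t²/π²)^(1/3) = (1.327×10^11 × (6.9984×10^7)² / π²)^(1/3) = 4.0382×10^8 km.
Since a_t = (r₁ + r₂)/2, r₂ = 2a_t − r₁ = 2×4.0382×10^8 − 5.63992×10^8 = 2.43648×10^8 km.
In AU: r₂ = 2.43648×10^8 / 1.496×10^8 = 1.63 AU.

r₂ = 1.63 AU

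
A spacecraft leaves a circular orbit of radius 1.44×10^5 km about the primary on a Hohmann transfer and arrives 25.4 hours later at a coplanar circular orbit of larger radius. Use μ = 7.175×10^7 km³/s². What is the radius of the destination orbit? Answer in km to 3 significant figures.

r₂ = 6.42×10^5 km

Transfer time t = 25.4 hours = 91440 s, and t = π√(a_t³/μ).
So a_t = (μ t²/π²)^(1/3) = (7.175×10^7 × (91440)² / π²)^(1/3) = 3.9319×10^5 km.
Since a_t = (r₁ + r₂)/2, r₂ = 2a_t − r₁ = 2×3.9319×10^5 − 1.440×10^5 = 6.4238×10^5 km.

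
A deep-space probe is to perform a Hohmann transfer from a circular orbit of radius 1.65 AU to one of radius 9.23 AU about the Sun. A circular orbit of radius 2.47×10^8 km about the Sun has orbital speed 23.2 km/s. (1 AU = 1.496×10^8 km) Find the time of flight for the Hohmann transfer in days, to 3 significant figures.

From the circular-orbit relation v² = μ/r at r = 2.47×10^8 km: μ = v²r = (23.2)² × 2.47×10^8 = 1.32945×10^11 km³/s².
In km: r₁ = 1.65 × 1.496×10^8 = 2.4684×10^8 km; r₂ = 9.23 × 1.496×10^8 = 1.380808×10^9 km.
The Hohmann ellipse has a_t = (r₁ + r₂)/2 = 8.13824×10^8 km.
Transfer time t = π√(a_t³/μ) = π√((8.13824×10^8)³ / 1.32945×10^11) = 2.0004×10^8 s.
Converting: 2.0004×10^8 s ÷ 86400 s/day = 2320 days.

t = 2320 days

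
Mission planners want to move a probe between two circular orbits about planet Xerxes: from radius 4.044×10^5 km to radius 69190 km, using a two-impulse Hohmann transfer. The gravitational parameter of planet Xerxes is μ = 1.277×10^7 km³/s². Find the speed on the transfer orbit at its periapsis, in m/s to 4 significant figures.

v = 17750 m/s

Semi-major axis of the transfer orbit: a_t = (4.044×10^5 + 69190)/2 = 2.36795×10^5 km.
At periapsis, r = 69190 km.
From the vis-viva equation, v = √[μ(2/r − 1/a_t)] = 17.75 km/s.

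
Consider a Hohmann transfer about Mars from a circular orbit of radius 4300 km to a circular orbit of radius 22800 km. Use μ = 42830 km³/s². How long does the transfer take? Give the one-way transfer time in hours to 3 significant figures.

Semi-major axis of the transfer orbit: a_t = (4300 + 22800)/2 = 13550 km.
Half the transfer-orbit period gives t = π√(a_t³/μ) = 23940 s.
Converting: 23940 s ÷ 3600 s/hour = 6.65 hours.

t = 6.65 hours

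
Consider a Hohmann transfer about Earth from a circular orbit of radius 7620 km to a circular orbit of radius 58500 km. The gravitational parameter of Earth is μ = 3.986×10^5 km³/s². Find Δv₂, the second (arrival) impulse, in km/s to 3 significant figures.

Δv₂ = 1.36 km/s

Semi-major axis of the transfer orbit: a_t = (7620 + 58500)/2 = 33060 km.
Circular speed at r = 58500 km: v_c = √(μ/r) = 2.610 km/s.
Vis-viva on the transfer ellipse at r = 58500 km gives v_t = √[μ(2/r − 1/a_t)] = 1.253 km/s.
Δv₂ = |v_t − v_c| = |1.253 − 2.610| = 1.357 km/s.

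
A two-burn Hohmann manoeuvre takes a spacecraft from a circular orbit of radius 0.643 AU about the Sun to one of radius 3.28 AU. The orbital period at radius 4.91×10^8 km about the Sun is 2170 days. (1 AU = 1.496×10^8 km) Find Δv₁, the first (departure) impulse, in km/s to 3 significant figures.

From Kepler's third law T² = 4π²r³/μ at r = 4.91×10^8 km, T = 2170 days = 2170 × 86400 s = 1.87488×10^8 s: μ = 4π²r³/T² = 1.32940×10^11 km³/s².
In km: r₁ = 0.643 × 1.496×10^8 = 9.61928×10^7 km; r₂ = 3.28 × 1.496×10^8 = 4.90688×10^8 km.
Semi-major axis of the transfer orbit: a_t = (9.61928×10^7 + 4.90688×10^8)/2 = 2.934404×10^8 km.
Circular speed at r = 9.61928×10^7 km: v_c = √(μ/r) = 37.176 km/s.
Vis-viva on the transfer ellipse at r = 9.61928×10^7 km gives v_t = √[μ(2/r − 1/a_t)] = 48.073 km/s.
Δv₁ = |v_t − v_c| = |48.073 − 37.176| = 10.90 km/s.

Δv₁ = 10.9 km/s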